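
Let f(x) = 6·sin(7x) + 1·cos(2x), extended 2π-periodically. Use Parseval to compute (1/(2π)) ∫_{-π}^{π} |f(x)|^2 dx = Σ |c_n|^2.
Σ |c_n|^2 = 37/2

Expand |f|^2 and use orthogonality of {sin(nx), cos(mx)} on [-π, π]:
  ∫_{-π}^{π} sin(nx)^2 dx = π, ∫ cos(mx)^2 dx = π, and cross terms integrate to 0.
So ∫_{-π}^{π} f(x)^2 dx = 6^2 · π + 1^2 · π = (36 + 1)π.
Divide by 2π: (36 + 1)/2 = 37/2.
By Parseval, this equals Σ |c_n|^2.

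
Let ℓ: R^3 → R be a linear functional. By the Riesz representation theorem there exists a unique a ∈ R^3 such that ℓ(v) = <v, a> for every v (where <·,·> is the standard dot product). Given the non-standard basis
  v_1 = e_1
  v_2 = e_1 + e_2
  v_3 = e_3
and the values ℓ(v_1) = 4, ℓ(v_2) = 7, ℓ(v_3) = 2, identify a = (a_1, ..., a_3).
a = (4, 3, 2)

Write a = (a_1, ..., a_3) in the standard basis. For each basis vector v_i, ℓ(v_i) = <v_i, a> is a linear equation in the a_j's. Collect the n equations into a matrix system V a = ℓ, where row i of V is v_i (expressed in the standard basis). Since V is invertible (lower-triangular with 1s on the diagonal, up to permutation), solve by back-substitution:
  V =
[[1, 0, 0],
 [1, 1, 0],
 [0, 0, 1]]
  V a = (4, 7, 2)
Solving gives a = (4, 3, 2).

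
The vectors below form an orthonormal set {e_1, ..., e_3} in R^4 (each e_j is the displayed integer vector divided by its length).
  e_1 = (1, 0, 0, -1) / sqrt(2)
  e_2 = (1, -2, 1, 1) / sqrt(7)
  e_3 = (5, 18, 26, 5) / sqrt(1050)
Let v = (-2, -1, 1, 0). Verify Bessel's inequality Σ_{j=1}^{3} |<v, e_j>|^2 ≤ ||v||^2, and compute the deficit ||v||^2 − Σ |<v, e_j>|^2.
Σ |<v, e_j>|^2 = 161/75; ||v||^2 = 6; deficit = 289/75

Write each e_j = u_j / sqrt(<u_j, u_j>) where u_j is the displayed integer vector. Then <v, e_j> = <v, u_j> / sqrt(<u_j, u_j>), so |<v, e_j>|^2 = <v, u_j>^2 / <u_j, u_j>.
Coefficients: <v, e_1> = -2/sqrt(2), <v, e_2> = 1/sqrt(7), <v, e_3> = -2/sqrt(1050).
Square and sum: Σ |<v, e_j>|^2 = 161/75.
Compute ||v||^2 = v·v = 6.
Deficit = 6 − 161/75 = 289/75 ≥ 0, confirming Bessel's inequality. (The deficit equals ||v − Σ <v,e_j> e_j||^2, the squared distance from v to span{e_j}.)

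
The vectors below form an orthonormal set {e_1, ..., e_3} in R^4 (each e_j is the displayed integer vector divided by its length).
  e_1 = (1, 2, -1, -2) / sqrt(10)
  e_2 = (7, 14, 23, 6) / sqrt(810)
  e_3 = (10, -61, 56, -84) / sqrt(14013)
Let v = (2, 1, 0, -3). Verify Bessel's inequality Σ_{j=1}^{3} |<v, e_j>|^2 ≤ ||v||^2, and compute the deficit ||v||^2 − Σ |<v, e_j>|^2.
Σ |<v, e_j>|^2 = 2301/173; ||v||^2 = 14; deficit = 121/173

Write each e_j = u_j / sqrt(<u_j, u_j>) where u_j is the displayed integer vector. Then <v, e_j> = <v, u_j> / sqrt(<u_j, u_j>), so |<v, e_j>|^2 = <v, u_j>^2 / <u_j, u_j>.
Coefficients: <v, e_1> = 10/sqrt(10), <v, e_2> = 10/sqrt(810), <v, e_3> = 211/sqrt(14013).
Square and sum: Σ |<v, e_j>|^2 = 2301/173.
Compute ||v||^2 = v·v = 14.
Deficit = 14 − 2301/173 = 121/173 ≥ 0, confirming Bessel's inequality. (The deficit equals ||v − Σ <v,e_j> e_j||^2, the squared distance from v to span{e_j}.)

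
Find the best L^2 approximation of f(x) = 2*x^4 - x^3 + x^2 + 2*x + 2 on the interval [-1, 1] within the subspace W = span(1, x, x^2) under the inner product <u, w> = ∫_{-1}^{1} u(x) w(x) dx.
g(x) = 19*x^2/7 + 7*x/5 + 64/35

The best approximation g ∈ W is the orthogonal projection of f onto W. Writing g = a_0 + a_1 x + a_2 x^2, the coefficients solve the normal equations G · a = b where
  G_{ij} = <φ_i, φ_j> and b_i = <f, φ_i>, with φ_0 = 1, φ_1 = x, φ_2 = x^2.
G =
  [2, 0, 2/3]
  [0, 2/3, 0]
  [2/3, 0, 2/5],
b = (82/15, 14/15, 242/105).
Solving gives a_0 = 64/35, a_1 = 7/5, a_2 = 19/7, so
  g(x) = 19*x^2/7 + 7*x/5 + 64/35.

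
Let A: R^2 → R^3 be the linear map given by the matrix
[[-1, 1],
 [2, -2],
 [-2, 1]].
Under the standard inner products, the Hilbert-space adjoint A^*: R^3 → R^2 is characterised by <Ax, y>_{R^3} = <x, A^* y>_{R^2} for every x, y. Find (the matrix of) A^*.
A^* = A^T =
[[-1, 2, -2],
 [1, -2, 1]]

For real matrices with standard dot products, the defining identity <Ax, y> = <x, A^* y> gives (Ax)^T y = x^T (A^*) y, i.e. x^T A^T y = x^T (A^*) y. Since this holds for all x, y, we must have A^* = A^T. Therefore
A^* =
[[-1, 2, -2],
 [1, -2, 1]].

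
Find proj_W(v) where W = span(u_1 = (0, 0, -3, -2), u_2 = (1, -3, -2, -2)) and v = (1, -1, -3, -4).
proj_W(v) = (32/67, -96/67, -253/67, -190/67)

Set up U = [u_1 | ... | u_2] ∈ R^(4×2). The projector onto W = col(U) is P = U (U^T U)^(-1) U^T.
Compute U^T U =
  [13, 10]
  [10, 18],
and U^T v = (17, 18).
Solve U^T U · c = U^T v for the coefficients: c = (63/67, 32/67). The projection is proj_W(v) = U c.
Check: (v - proj_W(v)) · u_1 = 0  (should be 0).
Check: (v - proj_W(v)) · u_2 = 0  (should be 0).
Result: proj_W(v) = (32/67, -96/67, -253/67, -190/67).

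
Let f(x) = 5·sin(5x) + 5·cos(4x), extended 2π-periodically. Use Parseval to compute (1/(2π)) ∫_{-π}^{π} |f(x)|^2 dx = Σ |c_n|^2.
Σ |c_n|^2 = 25

Expand |f|^2 and use orthogonality of {sin(nx), cos(mx)} on [-π, π]:
  ∫_{-π}^{π} sin(nx)^2 dx = π, ∫ cos(mx)^2 dx = π, and cross terms integrate to 0.
So ∫_{-π}^{π} f(x)^2 dx = 5^2 · π + 5^2 · π = (25 + 25)π.
Divide by 2π: (25 + 25)/2 = 25.
By Parseval, this equals Σ |c_n|^2.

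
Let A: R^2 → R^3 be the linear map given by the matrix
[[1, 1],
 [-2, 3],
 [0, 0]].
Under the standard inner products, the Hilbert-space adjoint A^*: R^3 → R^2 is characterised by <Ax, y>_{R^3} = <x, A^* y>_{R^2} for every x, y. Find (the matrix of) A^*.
A^* = A^T =
[[1, -2, 0],
 [1, 3, 0]]

For real matrices with standard dot products, the defining identity <Ax, y> = <x, A^* y> gives (Ax)^T y = x^T (A^*) y, i.e. x^T A^T y = x^T (A^*) y. Since this holds for all x, y, we must have A^* = A^T. Therefore
A^* =
[[1, -2, 0],
 [1, 3, 0]].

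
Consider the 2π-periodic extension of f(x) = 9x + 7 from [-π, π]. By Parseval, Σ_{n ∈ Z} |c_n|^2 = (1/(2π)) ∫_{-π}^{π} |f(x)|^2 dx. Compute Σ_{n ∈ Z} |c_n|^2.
Σ |c_n|^2 = 27π^2 + 49

Expand and integrate term by term over [-π, π]:
  ∫ (9x)^2 dx = 81·(2π^3/3); ∫ 2·9·(7)·x dx = 0 (odd integrand); ∫ 7^2 dx = 49·2π.
So (1/(2π)) ∫_{-π}^{π} (9x + 7)^2 dx = 81π^2/3 + 49 = 27π^2 + 49.
Parseval ⇒ Σ |c_n|^2 = 27π^2 + 49.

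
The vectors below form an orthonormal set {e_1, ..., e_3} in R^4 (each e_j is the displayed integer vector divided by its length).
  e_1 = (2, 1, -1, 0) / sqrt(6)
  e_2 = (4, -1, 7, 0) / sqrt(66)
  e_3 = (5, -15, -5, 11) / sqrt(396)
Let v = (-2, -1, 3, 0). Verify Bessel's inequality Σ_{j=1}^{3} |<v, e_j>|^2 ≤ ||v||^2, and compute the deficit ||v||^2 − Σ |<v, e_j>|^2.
Σ |<v, e_j>|^2 = 125/9; ||v||^2 = 14; deficit = 1/9

Write each e_j = u_j / sqrt(<u_j, u_j>) where u_j is the displayed integer vector. Then <v, e_j> = <v, u_j> / sqrt(<u_j, u_j>), so |<v, e_j>|^2 = <v, u_j>^2 / <u_j, u_j>.
Coefficients: <v, e_1> = -8/sqrt(6), <v, e_2> = 14/sqrt(66), <v, e_3> = -10/sqrt(396).
Square and sum: Σ |<v, e_j>|^2 = 125/9.
Compute ||v||^2 = v·v = 14.
Deficit = 14 − 125/9 = 1/9 ≥ 0, confirming Bessel's inequality. (The deficit equals ||v − Σ <v,e_j> e_j||^2, the squared distance from v to span{e_j}.)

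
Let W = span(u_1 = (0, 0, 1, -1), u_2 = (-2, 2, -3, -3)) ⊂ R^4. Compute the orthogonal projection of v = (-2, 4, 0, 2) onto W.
proj_W(v) = (-6/13, 6/13, -22/13, 4/13)

Set up U = [u_1 | ... | u_2] ∈ R^(4×2). The projector onto W = col(U) is P = U (U^T U)^(-1) U^T.
Compute U^T U =
  [2, 0]
  [0, 26],
and U^T v = (-2, 6).
Solve U^T U · c = U^T v for the coefficients: c = (-1, 3/13). The projection is proj_W(v) = U c.
Check: (v - proj_W(v)) · u_1 = 0  (should be 0).
Check: (v - proj_W(v)) · u_2 = 0  (should be 0).
Result: proj_W(v) = (-6/13, 6/13, -22/13, 4/13).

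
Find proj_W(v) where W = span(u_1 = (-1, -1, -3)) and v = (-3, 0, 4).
proj_W(v) = (9/11, 9/11, 27/11)

Set up U = [u_1 | ... | u_1] ∈ R^(3×1). The projector onto W = col(U) is P = U (U^T U)^(-1) U^T.
Compute U^T U =
  [11],
and U^T v = (-9).
Solve U^T U · c = U^T v for the coefficients: c = (-9/11). The projection is proj_W(v) = U c.
Check: (v - proj_W(v)) · u_1 = 0  (should be 0).
Result: proj_W(v) = (9/11, 9/11, 27/11).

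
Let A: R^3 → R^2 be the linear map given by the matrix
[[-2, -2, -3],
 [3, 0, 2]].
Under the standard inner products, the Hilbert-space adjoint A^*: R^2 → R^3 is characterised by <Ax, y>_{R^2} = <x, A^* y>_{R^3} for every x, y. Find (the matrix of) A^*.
A^* = A^T =
[[-2, 3],
 [-2, 0],
 [-3, 2]]

For real matrices with standard dot products, the defining identity <Ax, y> = <x, A^* y> gives (Ax)^T y = x^T (A^*) y, i.e. x^T A^T y = x^T (A^*) y. Since this holds for all x, y, we must have A^* = A^T. Therefore
A^* =
[[-2, 3],
 [-2, 0],
 [-3, 2]].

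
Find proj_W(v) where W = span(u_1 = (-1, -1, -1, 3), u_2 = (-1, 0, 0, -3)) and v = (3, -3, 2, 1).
proj_W(v) = (51/28, 19/28, 19/28, 39/28)

Set up U = [u_1 | ... | u_2] ∈ R^(4×2). The projector onto W = col(U) is P = U (U^T U)^(-1) U^T.
Compute U^T U =
  [12, -8]
  [-8, 10],
and U^T v = (1, -6).
Solve U^T U · c = U^T v for the coefficients: c = (-19/28, -8/7). The projection is proj_W(v) = U c.
Check: (v - proj_W(v)) · u_1 = 0  (should be 0).
Check: (v - proj_W(v)) · u_2 = 0  (should be 0).
Result: proj_W(v) = (51/28, 19/28, 19/28, 39/28).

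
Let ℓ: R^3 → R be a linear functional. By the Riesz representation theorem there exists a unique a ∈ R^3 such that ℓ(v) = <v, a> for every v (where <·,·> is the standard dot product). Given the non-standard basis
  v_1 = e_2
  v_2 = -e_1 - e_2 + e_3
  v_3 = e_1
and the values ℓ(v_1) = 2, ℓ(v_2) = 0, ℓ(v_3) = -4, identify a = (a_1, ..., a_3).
a = (-4, 2, -2)

Write a = (a_1, ..., a_3) in the standard basis. For each basis vector v_i, ℓ(v_i) = <v_i, a> is a linear equation in the a_j's. Collect the n equations into a matrix system V a = ℓ, where row i of V is v_i (expressed in the standard basis). Since V is invertible (lower-triangular with 1s on the diagonal, up to permutation), solve by back-substitution:
  V =
[[0, 1, 0],
 [-1, -1, 1],
 [1, 0, 0]]
  V a = (2, 0, -4)
Solving gives a = (-4, 2, -2).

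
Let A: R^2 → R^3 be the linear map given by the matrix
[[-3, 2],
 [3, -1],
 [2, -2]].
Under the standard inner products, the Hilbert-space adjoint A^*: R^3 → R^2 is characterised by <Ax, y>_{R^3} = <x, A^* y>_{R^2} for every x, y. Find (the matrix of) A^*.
A^* = A^T =
[[-3, 3, 2],
 [2, -1, -2]]

For real matrices with standard dot products, the defining identity <Ax, y> = <x, A^* y> gives (Ax)^T y = x^T (A^*) y, i.e. x^T A^T y = x^T (A^*) y. Since this holds for all x, y, we must have A^* = A^T. Therefore
A^* =
[[-3, 3, 2],
 [2, -1, -2]].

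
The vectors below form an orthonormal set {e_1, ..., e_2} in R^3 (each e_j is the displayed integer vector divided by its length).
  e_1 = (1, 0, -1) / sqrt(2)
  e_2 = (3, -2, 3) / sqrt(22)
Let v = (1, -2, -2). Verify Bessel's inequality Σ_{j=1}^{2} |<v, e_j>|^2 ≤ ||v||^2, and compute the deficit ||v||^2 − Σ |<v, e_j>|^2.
Σ |<v, e_j>|^2 = 50/11; ||v||^2 = 9; deficit = 49/11

Write each e_j = u_j / sqrt(<u_j, u_j>) where u_j is the displayed integer vector. Then <v, e_j> = <v, u_j> / sqrt(<u_j, u_j>), so |<v, e_j>|^2 = <v, u_j>^2 / <u_j, u_j>.
Coefficients: <v, e_1> = 3/sqrt(2), <v, e_2> = 1/sqrt(22).
Square and sum: Σ |<v, e_j>|^2 = 50/11.
Compute ||v||^2 = v·v = 9.
Deficit = 9 − 50/11 = 49/11 ≥ 0, confirming Bessel's inequality. (The deficit equals ||v − Σ <v,e_j> e_j||^2, the squared distance from v to span{e_j}.)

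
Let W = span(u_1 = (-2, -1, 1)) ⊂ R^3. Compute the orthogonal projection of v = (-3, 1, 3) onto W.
proj_W(v) = (-8/3, -4/3, 4/3)

Set up U = [u_1 | ... | u_1] ∈ R^(3×1). The projector onto W = col(U) is P = U (U^T U)^(-1) U^T.
Compute U^T U =
  [6],
and U^T v = (8).
Solve U^T U · c = U^T v for the coefficients: c = (4/3). The projection is proj_W(v) = U c.
Check: (v - proj_W(v)) · u_1 = 0  (should be 0).
Result: proj_W(v) = (-8/3, -4/3, 4/3).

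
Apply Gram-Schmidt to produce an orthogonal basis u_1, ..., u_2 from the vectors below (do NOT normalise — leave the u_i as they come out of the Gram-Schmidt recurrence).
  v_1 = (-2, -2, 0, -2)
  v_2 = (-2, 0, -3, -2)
Orthogonal basis:
  u_1 = (-2, -2, 0, -2)
  u_2 = (-2/3, 4/3, -3, -2/3)

Apply the Gram-Schmidt recurrence
  u_1 = v_1
  u_i = v_i − Σ_{j<i} ((v_i · u_j) / (u_j · u_j)) · u_j.

Step by step this gives:
  u_1 = (-2, -2, 0, -2)
  u_2 = (-2/3, 4/3, -3, -2/3)

Orthogonality check:
  u_2 · u_1 = 0 (should be 0)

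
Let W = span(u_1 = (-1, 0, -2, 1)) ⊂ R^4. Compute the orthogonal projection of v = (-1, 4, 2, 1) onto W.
proj_W(v) = (1/3, 0, 2/3, -1/3)

Set up U = [u_1 | ... | u_1] ∈ R^(4×1). The projector onto W = col(U) is P = U (U^T U)^(-1) U^T.
Compute U^T U =
  [6],
and U^T v = (-2).
Solve U^T U · c = U^T v for the coefficients: c = (-1/3). The projection is proj_W(v) = U c.
Check: (v - proj_W(v)) · u_1 = 0  (should be 0).
Result: proj_W(v) = (1/3, 0, 2/3, -1/3).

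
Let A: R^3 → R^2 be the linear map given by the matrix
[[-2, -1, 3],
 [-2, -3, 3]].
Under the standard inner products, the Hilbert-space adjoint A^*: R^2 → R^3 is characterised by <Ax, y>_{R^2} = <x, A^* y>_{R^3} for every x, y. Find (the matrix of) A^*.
A^* = A^T =
[[-2, -2],
 [-1, -3],
 [3, 3]]

For real matrices with standard dot products, the defining identity <Ax, y> = <x, A^* y> gives (Ax)^T y = x^T (A^*) y, i.e. x^T A^T y = x^T (A^*) y. Since this holds for all x, y, we must have A^* = A^T. Therefore
A^* =
[[-2, -2],
 [-1, -3],
 [3, 3]].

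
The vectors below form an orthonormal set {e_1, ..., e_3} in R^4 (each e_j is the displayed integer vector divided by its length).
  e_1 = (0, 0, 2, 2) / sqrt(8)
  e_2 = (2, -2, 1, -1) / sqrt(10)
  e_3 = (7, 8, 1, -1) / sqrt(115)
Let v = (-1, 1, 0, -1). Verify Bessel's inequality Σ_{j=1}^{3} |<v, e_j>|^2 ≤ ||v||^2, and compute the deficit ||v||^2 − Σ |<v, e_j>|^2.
Σ |<v, e_j>|^2 = 33/23; ||v||^2 = 3; deficit = 36/23

Write each e_j = u_j / sqrt(<u_j, u_j>) where u_j is the displayed integer vector. Then <v, e_j> = <v, u_j> / sqrt(<u_j, u_j>), so |<v, e_j>|^2 = <v, u_j>^2 / <u_j, u_j>.
Coefficients: <v, e_1> = -2/sqrt(8), <v, e_2> = -3/sqrt(10), <v, e_3> = 2/sqrt(115).
Square and sum: Σ |<v, e_j>|^2 = 33/23.
Compute ||v||^2 = v·v = 3.
Deficit = 3 − 33/23 = 36/23 ≥ 0, confirming Bessel's inequality. (The deficit equals ||v − Σ <v,e_j> e_j||^2, the squared distance from v to span{e_j}.)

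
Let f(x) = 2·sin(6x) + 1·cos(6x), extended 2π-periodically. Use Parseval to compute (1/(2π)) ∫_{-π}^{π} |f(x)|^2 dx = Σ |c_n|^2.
Σ |c_n|^2 = 5/2

Expand |f|^2 and use orthogonality of {sin(nx), cos(mx)} on [-π, π]:
  ∫_{-π}^{π} sin(nx)^2 dx = π, ∫ cos(mx)^2 dx = π, and cross terms integrate to 0.
So ∫_{-π}^{π} f(x)^2 dx = 2^2 · π + 1^2 · π = (4 + 1)π.
Divide by 2π: (4 + 1)/2 = 5/2.
By Parseval, this equals Σ |c_n|^2.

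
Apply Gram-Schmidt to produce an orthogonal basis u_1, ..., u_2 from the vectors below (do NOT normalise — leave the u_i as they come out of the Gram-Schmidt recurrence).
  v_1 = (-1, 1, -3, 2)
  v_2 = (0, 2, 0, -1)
Orthogonal basis:
  u_1 = (-1, 1, -3, 2)
  u_2 = (0, 2, 0, -1)

Apply the Gram-Schmidt recurrence
  u_1 = v_1
  u_i = v_i − Σ_{j<i} ((v_i · u_j) / (u_j · u_j)) · u_j.

Step by step this gives:
  u_1 = (-1, 1, -3, 2)
  u_2 = (0, 2, 0, -1)

Orthogonality check:
  u_2 · u_1 = 0 (should be 0)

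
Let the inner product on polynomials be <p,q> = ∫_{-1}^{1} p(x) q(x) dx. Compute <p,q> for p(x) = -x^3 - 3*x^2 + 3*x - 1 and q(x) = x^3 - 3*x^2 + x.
<p,q> = 284/35

Expand the product: p(x)·q(x) = -x^6 + 11*x^4 - 13*x^3 + 6*x^2 - x.
∫_{-1}^{1} of each monomial x^k gives [2/(k+1) if k even, 0 if k odd]. Integrating term-by-term (or equivalently evaluating the antiderivative F(x) = -x^7/7 + 11*x^5/5 - 13*x^4/4 + 2*x^3 - x^2/2 at the endpoints):
  F(1) − F(−1) = 43/140 − (-1093/140) = 284/35.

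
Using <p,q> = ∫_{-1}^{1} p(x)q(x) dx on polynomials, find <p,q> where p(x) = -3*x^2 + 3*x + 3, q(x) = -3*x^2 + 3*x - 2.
<p,q> = -22/5

Expand the product: p(x)·q(x) = 9*x^4 - 18*x^3 + 6*x^2 + 3*x - 6.
∫_{-1}^{1} of each monomial x^k gives [2/(k+1) if k even, 0 if k odd]. Integrating term-by-term (or equivalently evaluating the antiderivative F(x) = 9*x^5/5 - 9*x^4/2 + 2*x^3 + 3*x^2/2 - 6*x at the endpoints):
  F(1) − F(−1) = -26/5 − (-4/5) = -22/5.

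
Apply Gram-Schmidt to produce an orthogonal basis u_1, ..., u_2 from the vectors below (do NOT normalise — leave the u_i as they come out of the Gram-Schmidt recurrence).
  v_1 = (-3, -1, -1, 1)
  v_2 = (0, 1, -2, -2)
Orthogonal basis:
  u_1 = (-3, -1, -1, 1)
  u_2 = (-1/4, 11/12, -25/12, -23/12)

Apply the Gram-Schmidt recurrence
  u_1 = v_1
  u_i = v_i − Σ_{j<i} ((v_i · u_j) / (u_j · u_j)) · u_j.

Step by step this gives:
  u_1 = (-3, -1, -1, 1)
  u_2 = (-1/4, 11/12, -25/12, -23/12)

Orthogonality check:
  u_2 · u_1 = 0 (should be 0)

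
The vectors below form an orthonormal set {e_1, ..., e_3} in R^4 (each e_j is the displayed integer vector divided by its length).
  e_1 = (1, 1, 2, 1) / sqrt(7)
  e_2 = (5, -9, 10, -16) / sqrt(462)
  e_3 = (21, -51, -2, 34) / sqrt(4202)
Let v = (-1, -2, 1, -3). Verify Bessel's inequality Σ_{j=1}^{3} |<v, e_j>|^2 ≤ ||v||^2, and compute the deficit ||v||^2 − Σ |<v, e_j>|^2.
Σ |<v, e_j>|^2 = 7634/573; ||v||^2 = 15; deficit = 961/573

Write each e_j = u_j / sqrt(<u_j, u_j>) where u_j is the displayed integer vector. Then <v, e_j> = <v, u_j> / sqrt(<u_j, u_j>), so |<v, e_j>|^2 = <v, u_j>^2 / <u_j, u_j>.
Coefficients: <v, e_1> = -4/sqrt(7), <v, e_2> = 71/sqrt(462), <v, e_3> = -23/sqrt(4202).
Square and sum: Σ |<v, e_j>|^2 = 7634/573.
Compute ||v||^2 = v·v = 15.
Deficit = 15 − 7634/573 = 961/573 ≥ 0, confirming Bessel's inequality. (The deficit equals ||v − Σ <v,e_j> e_j||^2, the squared distance from v to span{e_j}.)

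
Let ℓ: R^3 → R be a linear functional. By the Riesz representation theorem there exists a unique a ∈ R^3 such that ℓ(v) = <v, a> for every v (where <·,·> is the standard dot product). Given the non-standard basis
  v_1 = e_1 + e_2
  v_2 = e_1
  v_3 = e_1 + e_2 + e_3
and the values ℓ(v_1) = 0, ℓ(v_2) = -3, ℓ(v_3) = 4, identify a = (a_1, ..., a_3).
a = (-3, 3, 4)

Write a = (a_1, ..., a_3) in the standard basis. For each basis vector v_i, ℓ(v_i) = <v_i, a> is a linear equation in the a_j's. Collect the n equations into a matrix system V a = ℓ, where row i of V is v_i (expressed in the standard basis). Since V is invertible (lower-triangular with 1s on the diagonal, up to permutation), solve by back-substitution:
  V =
[[1, 1, 0],
 [1, 0, 0],
 [1, 1, 1]]
  V a = (0, -3, 4)
Solving gives a = (-3, 3, 4).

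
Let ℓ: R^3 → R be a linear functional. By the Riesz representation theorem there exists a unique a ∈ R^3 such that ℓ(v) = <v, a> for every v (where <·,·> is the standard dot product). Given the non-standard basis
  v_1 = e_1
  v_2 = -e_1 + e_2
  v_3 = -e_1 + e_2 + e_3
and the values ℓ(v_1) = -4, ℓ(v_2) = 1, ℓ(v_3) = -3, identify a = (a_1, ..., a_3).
a = (-4, -3, -4)

Write a = (a_1, ..., a_3) in the standard basis. For each basis vector v_i, ℓ(v_i) = <v_i, a> is a linear equation in the a_j's. Collect the n equations into a matrix system V a = ℓ, where row i of V is v_i (expressed in the standard basis). Since V is invertible (lower-triangular with 1s on the diagonal, up to permutation), solve by back-substitution:
  V =
[[1, 0, 0],
 [-1, 1, 0],
 [-1, 1, 1]]
  V a = (-4, 1, -3)
Solving gives a = (-4, -3, -4).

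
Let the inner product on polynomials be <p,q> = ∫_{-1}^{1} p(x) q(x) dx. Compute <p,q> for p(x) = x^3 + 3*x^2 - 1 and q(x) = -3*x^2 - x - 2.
<p,q> = -2

Expand the product: p(x)·q(x) = -3*x^5 - 10*x^4 - 5*x^3 - 3*x^2 + x + 2.
∫_{-1}^{1} of each monomial x^k gives [2/(k+1) if k even, 0 if k odd]. Integrating term-by-term (or equivalently evaluating the antiderivative F(x) = -x^6/2 - 2*x^5 - 5*x^4/4 - x^3 + x^2/2 + 2*x at the endpoints):
  F(1) − F(−1) = -9/4 − (-1/4) = -2.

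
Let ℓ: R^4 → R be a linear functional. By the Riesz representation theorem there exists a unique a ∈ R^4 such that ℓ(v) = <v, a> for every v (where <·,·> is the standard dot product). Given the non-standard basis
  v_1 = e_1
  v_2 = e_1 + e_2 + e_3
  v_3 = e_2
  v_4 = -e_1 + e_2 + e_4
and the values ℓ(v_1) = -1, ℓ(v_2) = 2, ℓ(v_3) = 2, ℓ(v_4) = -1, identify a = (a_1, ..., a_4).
a = (-1, 2, 1, -4)

Write a = (a_1, ..., a_4) in the standard basis. For each basis vector v_i, ℓ(v_i) = <v_i, a> is a linear equation in the a_j's. Collect the n equations into a matrix system V a = ℓ, where row i of V is v_i (expressed in the standard basis). Since V is invertible (lower-triangular with 1s on the diagonal, up to permutation), solve by back-substitution:
  V =
[[1, 0, 0, 0],
 [1, 1, 1, 0],
 [0, 1, 0, 0],
 [-1, 1, 0, 1]]
  V a = (-1, 2, 2, -1)
Solving gives a = (-1, 2, 1, -4).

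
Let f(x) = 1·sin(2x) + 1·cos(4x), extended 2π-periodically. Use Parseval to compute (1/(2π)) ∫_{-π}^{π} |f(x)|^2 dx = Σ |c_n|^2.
Σ |c_n|^2 = 1

Expand |f|^2 and use orthogonality of {sin(nx), cos(mx)} on [-π, π]:
  ∫_{-π}^{π} sin(nx)^2 dx = π, ∫ cos(mx)^2 dx = π, and cross terms integrate to 0.
So ∫_{-π}^{π} f(x)^2 dx = 1^2 · π + 1^2 · π = (1 + 1)π.
Divide by 2π: (1 + 1)/2 = 1.
By Parseval, this equals Σ |c_n|^2.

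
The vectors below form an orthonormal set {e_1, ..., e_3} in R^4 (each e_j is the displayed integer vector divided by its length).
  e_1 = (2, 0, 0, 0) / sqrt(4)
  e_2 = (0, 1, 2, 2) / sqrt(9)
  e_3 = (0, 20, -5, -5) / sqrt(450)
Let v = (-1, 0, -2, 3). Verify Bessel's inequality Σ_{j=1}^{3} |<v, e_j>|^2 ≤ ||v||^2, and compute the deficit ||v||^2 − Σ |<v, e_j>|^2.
Σ |<v, e_j>|^2 = 3/2; ||v||^2 = 14; deficit = 25/2

Write each e_j = u_j / sqrt(<u_j, u_j>) where u_j is the displayed integer vector. Then <v, e_j> = <v, u_j> / sqrt(<u_j, u_j>), so |<v, e_j>|^2 = <v, u_j>^2 / <u_j, u_j>.
Coefficients: <v, e_1> = -2/sqrt(4), <v, e_2> = 2/sqrt(9), <v, e_3> = -5/sqrt(450).
Square and sum: Σ |<v, e_j>|^2 = 3/2.
Compute ||v||^2 = v·v = 14.
Deficit = 14 − 3/2 = 25/2 ≥ 0, confirming Bessel's inequality. (The deficit equals ||v − Σ <v,e_j> e_j||^2, the squared distance from v to span{e_j}.)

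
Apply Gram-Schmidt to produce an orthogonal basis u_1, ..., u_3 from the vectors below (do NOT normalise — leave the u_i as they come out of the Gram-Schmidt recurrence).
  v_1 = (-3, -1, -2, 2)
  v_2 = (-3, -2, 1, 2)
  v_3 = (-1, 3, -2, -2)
Orthogonal basis:
  u_1 = (-3, -1, -2, 2)
  u_2 = (-5/6, -23/18, 22/9, 5/9)
  u_3 = (-58/31, 258/155, 86/155, -44/31)

Apply the Gram-Schmidt recurrence
  u_1 = v_1
  u_i = v_i − Σ_{j<i} ((v_i · u_j) / (u_j · u_j)) · u_j.

Step by step this gives:
  u_1 = (-3, -1, -2, 2)
  u_2 = (-5/6, -23/18, 22/9, 5/9)
  u_3 = (-58/31, 258/155, 86/155, -44/31)

Orthogonality check:
  u_2 · u_1 = 0 (should be 0)
  u_3 · u_1 = 0 (should be 0)
  u_3 · u_2 = 0 (should be 0)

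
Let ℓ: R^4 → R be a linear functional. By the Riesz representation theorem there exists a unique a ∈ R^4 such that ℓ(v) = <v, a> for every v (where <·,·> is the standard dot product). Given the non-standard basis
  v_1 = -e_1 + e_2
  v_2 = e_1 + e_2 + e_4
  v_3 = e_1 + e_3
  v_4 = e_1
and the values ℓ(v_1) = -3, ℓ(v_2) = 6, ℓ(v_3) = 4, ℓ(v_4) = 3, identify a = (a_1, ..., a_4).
a = (3, 0, 1, 3)

Write a = (a_1, ..., a_4) in the standard basis. For each basis vector v_i, ℓ(v_i) = <v_i, a> is a linear equation in the a_j's. Collect the n equations into a matrix system V a = ℓ, where row i of V is v_i (expressed in the standard basis). Since V is invertible (lower-triangular with 1s on the diagonal, up to permutation), solve by back-substitution:
  V =
[[-1, 1, 0, 0],
 [1, 1, 0, 1],
 [1, 0, 1, 0],
 [1, 0, 0, 0]]
  V a = (-3, 6, 4, 3)
Solving gives a = (3, 0, 1, 3).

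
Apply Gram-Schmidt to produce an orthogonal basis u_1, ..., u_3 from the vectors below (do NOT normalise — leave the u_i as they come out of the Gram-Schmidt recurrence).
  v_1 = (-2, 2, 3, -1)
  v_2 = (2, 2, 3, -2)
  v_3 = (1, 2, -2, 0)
Orthogonal basis:
  u_1 = (-2, 2, 3, -1)
  u_2 = (29/9, 7/9, 7/6, -25/18)
  u_3 = (1/257, 594/257, -394/257, 4/257)

Apply the Gram-Schmidt recurrence
  u_1 = v_1
  u_i = v_i − Σ_{j<i} ((v_i · u_j) / (u_j · u_j)) · u_j.

Step by step this gives:
  u_1 = (-2, 2, 3, -1)
  u_2 = (29/9, 7/9, 7/6, -25/18)
  u_3 = (1/257, 594/257, -394/257, 4/257)

Orthogonality check:
  u_2 · u_1 = 0 (should be 0)
  u_3 · u_1 = 0 (should be 0)
  u_3 · u_2 = 0 (should be 0)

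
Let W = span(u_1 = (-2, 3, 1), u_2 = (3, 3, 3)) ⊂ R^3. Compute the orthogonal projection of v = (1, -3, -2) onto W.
proj_W(v) = (16/19, -123/38, -61/38)

Set up U = [u_1 | ... | u_2] ∈ R^(3×2). The projector onto W = col(U) is P = U (U^T U)^(-1) U^T.
Compute U^T U =
  [14, 6]
  [6, 27],
and U^T v = (-13, -12).
Solve U^T U · c = U^T v for the coefficients: c = (-31/38, -5/19). The projection is proj_W(v) = U c.
Check: (v - proj_W(v)) · u_1 = 0  (should be 0).
Check: (v - proj_W(v)) · u_2 = 0  (should be 0).
Result: proj_W(v) = (16/19, -123/38, -61/38).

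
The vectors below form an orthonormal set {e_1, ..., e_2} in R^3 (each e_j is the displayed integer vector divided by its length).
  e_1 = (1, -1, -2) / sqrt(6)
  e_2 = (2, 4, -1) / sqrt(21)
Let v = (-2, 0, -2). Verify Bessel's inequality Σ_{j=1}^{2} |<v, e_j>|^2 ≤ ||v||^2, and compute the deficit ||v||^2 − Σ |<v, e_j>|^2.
Σ |<v, e_j>|^2 = 6/7; ||v||^2 = 8; deficit = 50/7

Write each e_j = u_j / sqrt(<u_j, u_j>) where u_j is the displayed integer vector. Then <v, e_j> = <v, u_j> / sqrt(<u_j, u_j>), so |<v, e_j>|^2 = <v, u_j>^2 / <u_j, u_j>.
Coefficients: <v, e_1> = 2/sqrt(6), <v, e_2> = -2/sqrt(21).
Square and sum: Σ |<v, e_j>|^2 = 6/7.
Compute ||v||^2 = v·v = 8.
Deficit = 8 − 6/7 = 50/7 ≥ 0, confirming Bessel's inequality. (The deficit equals ||v − Σ <v,e_j> e_j||^2, the squared distance from v to span{e_j}.)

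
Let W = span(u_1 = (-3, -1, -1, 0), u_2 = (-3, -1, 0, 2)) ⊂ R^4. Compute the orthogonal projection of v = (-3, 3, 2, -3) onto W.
proj_W(v) = (-8/9, -8/27, -28/27, -40/27)

Set up U = [u_1 | ... | u_2] ∈ R^(4×2). The projector onto W = col(U) is P = U (U^T U)^(-1) U^T.
Compute U^T U =
  [11, 10]
  [10, 14],
and U^T v = (4, 0).
Solve U^T U · c = U^T v for the coefficients: c = (28/27, -20/27). The projection is proj_W(v) = U c.
Check: (v - proj_W(v)) · u_1 = 0  (should be 0).
Check: (v - proj_W(v)) · u_2 = 0  (should be 0).
Result: proj_W(v) = (-8/9, -8/27, -28/27, -40/27).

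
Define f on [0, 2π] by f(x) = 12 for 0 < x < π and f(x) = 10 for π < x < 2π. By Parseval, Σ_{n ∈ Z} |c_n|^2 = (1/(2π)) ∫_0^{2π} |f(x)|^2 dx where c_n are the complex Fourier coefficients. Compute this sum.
Σ |c_n|^2 = 122

Parseval equates the L^2 energy of f (normalised by 1/(2π)) with the ℓ^2 sum of its Fourier coefficients: (1/(2π)) ∫_0^{2π} |f|^2 = Σ |c_n|^2.
Compute the left side: (1/(2π)) [∫_0^π 12^2 dx + ∫_π^{2π} 10^2 dx] = (1/(2π)) · (144π + 100π) = (144 + 100)/2 = 122.
So Σ_{n ∈ Z} |c_n|^2 = 122.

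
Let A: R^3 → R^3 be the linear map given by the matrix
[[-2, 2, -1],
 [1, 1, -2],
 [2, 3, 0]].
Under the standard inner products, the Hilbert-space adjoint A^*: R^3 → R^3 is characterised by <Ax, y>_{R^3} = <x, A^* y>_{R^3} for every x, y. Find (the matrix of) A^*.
A^* = A^T =
[[-2, 1, 2],
 [2, 1, 3],
 [-1, -2, 0]]

For real matrices with standard dot products, the defining identity <Ax, y> = <x, A^* y> gives (Ax)^T y = x^T (A^*) y, i.e. x^T A^T y = x^T (A^*) y. Since this holds for all x, y, we must have A^* = A^T. Therefore
A^* =
[[-2, 1, 2],
 [2, 1, 3],
 [-1, -2, 0]].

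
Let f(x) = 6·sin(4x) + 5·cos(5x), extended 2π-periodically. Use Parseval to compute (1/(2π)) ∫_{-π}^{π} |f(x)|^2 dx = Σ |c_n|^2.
Σ |c_n|^2 = 61/2

Expand |f|^2 and use orthogonality of {sin(nx), cos(mx)} on [-π, π]:
  ∫_{-π}^{π} sin(nx)^2 dx = π, ∫ cos(mx)^2 dx = π, and cross terms integrate to 0.
So ∫_{-π}^{π} f(x)^2 dx = 6^2 · π + 5^2 · π = (36 + 25)π.
Divide by 2π: (36 + 25)/2 = 61/2.
By Parseval, this equals Σ |c_n|^2.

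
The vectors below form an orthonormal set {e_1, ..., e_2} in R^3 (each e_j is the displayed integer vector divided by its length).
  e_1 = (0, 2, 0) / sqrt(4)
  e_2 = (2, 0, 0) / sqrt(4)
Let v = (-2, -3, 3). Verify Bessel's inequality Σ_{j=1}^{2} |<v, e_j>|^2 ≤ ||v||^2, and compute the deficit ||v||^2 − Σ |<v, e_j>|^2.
Σ |<v, e_j>|^2 = 13; ||v||^2 = 22; deficit = 9

Write each e_j = u_j / sqrt(<u_j, u_j>) where u_j is the displayed integer vector. Then <v, e_j> = <v, u_j> / sqrt(<u_j, u_j>), so |<v, e_j>|^2 = <v, u_j>^2 / <u_j, u_j>.
Coefficients: <v, e_1> = -6/sqrt(4), <v, e_2> = -4/sqrt(4).
Square and sum: Σ |<v, e_j>|^2 = 13.
Compute ||v||^2 = v·v = 22.
Deficit = 22 − 13 = 9 ≥ 0, confirming Bessel's inequality. (The deficit equals ||v − Σ <v,e_j> e_j||^2, the squared distance from v to span{e_j}.)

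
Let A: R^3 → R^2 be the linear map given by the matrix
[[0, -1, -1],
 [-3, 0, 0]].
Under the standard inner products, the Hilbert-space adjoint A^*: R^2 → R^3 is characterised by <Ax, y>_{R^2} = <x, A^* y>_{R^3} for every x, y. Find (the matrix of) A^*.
A^* = A^T =
[[0, -3],
 [-1, 0],
 [-1, 0]]

For real matrices with standard dot products, the defining identity <Ax, y> = <x, A^* y> gives (Ax)^T y = x^T (A^*) y, i.e. x^T A^T y = x^T (A^*) y. Since this holds for all x, y, we must have A^* = A^T. Therefore
A^* =
[[0, -3],
 [-1, 0],
 [-1, 0]].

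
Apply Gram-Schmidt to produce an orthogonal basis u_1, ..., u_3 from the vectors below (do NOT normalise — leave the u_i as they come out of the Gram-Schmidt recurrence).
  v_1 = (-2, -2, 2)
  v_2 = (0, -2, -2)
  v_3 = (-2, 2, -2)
Orthogonal basis:
  u_1 = (-2, -2, 2)
  u_2 = (0, -2, -2)
  u_3 = (-8/3, 4/3, -4/3)

Apply the Gram-Schmidt recurrence
  u_1 = v_1
  u_i = v_i − Σ_{j<i} ((v_i · u_j) / (u_j · u_j)) · u_j.

Step by step this gives:
  u_1 = (-2, -2, 2)
  u_2 = (0, -2, -2)
  u_3 = (-8/3, 4/3, -4/3)

Orthogonality check:
  u_2 · u_1 = 0 (should be 0)
  u_3 · u_1 = 0 (should be 0)
  u_3 · u_2 = 0 (should be 0)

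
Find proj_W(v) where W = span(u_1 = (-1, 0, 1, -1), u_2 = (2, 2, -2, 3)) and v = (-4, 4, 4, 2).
proj_W(v) = (-20/7, 36/7, 20/7, -2/7)

Set up U = [u_1 | ... | u_2] ∈ R^(4×2). The projector onto W = col(U) is P = U (U^T U)^(-1) U^T.
Compute U^T U =
  [3, -7]
  [-7, 21],
and U^T v = (6, -2).
Solve U^T U · c = U^T v for the coefficients: c = (8, 18/7). The projection is proj_W(v) = U c.
Check: (v - proj_W(v)) · u_1 = 0  (should be 0).
Check: (v - proj_W(v)) · u_2 = 0  (should be 0).
Result: proj_W(v) = (-20/7, 36/7, 20/7, -2/7).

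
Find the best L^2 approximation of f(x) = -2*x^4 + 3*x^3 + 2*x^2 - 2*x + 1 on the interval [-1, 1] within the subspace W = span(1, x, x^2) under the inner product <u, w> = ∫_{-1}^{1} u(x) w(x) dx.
g(x) = 2*x^2/7 - x/5 + 41/35

The best approximation g ∈ W is the orthogonal projection of f onto W. Writing g = a_0 + a_1 x + a_2 x^2, the coefficients solve the normal equations G · a = b where
  G_{ij} = <φ_i, φ_j> and b_i = <f, φ_i>, with φ_0 = 1, φ_1 = x, φ_2 = x^2.
G =
  [2, 0, 2/3]
  [0, 2/3, 0]
  [2/3, 0, 2/5],
b = (38/15, -2/15, 94/105).
Solving gives a_0 = 41/35, a_1 = -1/5, a_2 = 2/7, so
  g(x) = 2*x^2/7 - x/5 + 41/35.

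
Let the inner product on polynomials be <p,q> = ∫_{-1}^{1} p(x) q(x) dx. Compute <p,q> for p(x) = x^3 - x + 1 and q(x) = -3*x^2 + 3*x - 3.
<p,q> = -44/5

Expand the product: p(x)·q(x) = -3*x^5 + 3*x^4 - 6*x^2 + 6*x - 3.
∫_{-1}^{1} of each monomial x^k gives [2/(k+1) if k even, 0 if k odd]. Integrating term-by-term (or equivalently evaluating the antiderivative F(x) = -x^6/2 + 3*x^5/5 - 2*x^3 + 3*x^2 - 3*x at the endpoints):
  F(1) − F(−1) = -19/10 − (69/10) = -44/5.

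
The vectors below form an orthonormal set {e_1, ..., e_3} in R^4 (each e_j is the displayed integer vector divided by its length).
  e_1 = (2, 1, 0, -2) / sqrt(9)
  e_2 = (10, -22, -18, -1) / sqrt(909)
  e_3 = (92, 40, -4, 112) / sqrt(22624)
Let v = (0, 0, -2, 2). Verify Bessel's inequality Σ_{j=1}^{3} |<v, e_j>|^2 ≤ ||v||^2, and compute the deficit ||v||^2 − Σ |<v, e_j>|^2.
Σ |<v, e_j>|^2 = 38/7; ||v||^2 = 8; deficit = 18/7

Write each e_j = u_j / sqrt(<u_j, u_j>) where u_j is the displayed integer vector. Then <v, e_j> = <v, u_j> / sqrt(<u_j, u_j>), so |<v, e_j>|^2 = <v, u_j>^2 / <u_j, u_j>.
Coefficients: <v, e_1> = -4/sqrt(9), <v, e_2> = 34/sqrt(909), <v, e_3> = 232/sqrt(22624).
Square and sum: Σ |<v, e_j>|^2 = 38/7.
Compute ||v||^2 = v·v = 8.
Deficit = 8 − 38/7 = 18/7 ≥ 0, confirming Bessel's inequality. (The deficit equals ||v − Σ <v,e_j> e_j||^2, the squared distance from v to span{e_j}.)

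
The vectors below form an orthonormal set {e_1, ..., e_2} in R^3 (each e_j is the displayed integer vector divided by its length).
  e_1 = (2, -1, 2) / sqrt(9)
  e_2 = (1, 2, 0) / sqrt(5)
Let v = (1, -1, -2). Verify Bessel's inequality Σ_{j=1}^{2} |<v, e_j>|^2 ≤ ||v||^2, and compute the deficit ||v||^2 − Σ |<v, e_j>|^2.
Σ |<v, e_j>|^2 = 14/45; ||v||^2 = 6; deficit = 256/45

Write each e_j = u_j / sqrt(<u_j, u_j>) where u_j is the displayed integer vector. Then <v, e_j> = <v, u_j> / sqrt(<u_j, u_j>), so |<v, e_j>|^2 = <v, u_j>^2 / <u_j, u_j>.
Coefficients: <v, e_1> = -1/sqrt(9), <v, e_2> = -1/sqrt(5).
Square and sum: Σ |<v, e_j>|^2 = 14/45.
Compute ||v||^2 = v·v = 6.
Deficit = 6 − 14/45 = 256/45 ≥ 0, confirming Bessel's inequality. (The deficit equals ||v − Σ <v,e_j> e_j||^2, the squared distance from v to span{e_j}.)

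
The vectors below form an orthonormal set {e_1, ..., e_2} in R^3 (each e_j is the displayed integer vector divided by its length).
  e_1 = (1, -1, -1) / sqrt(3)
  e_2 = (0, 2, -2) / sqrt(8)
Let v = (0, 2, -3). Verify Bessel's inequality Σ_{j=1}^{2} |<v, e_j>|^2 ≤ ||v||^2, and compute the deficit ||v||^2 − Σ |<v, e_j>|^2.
Σ |<v, e_j>|^2 = 77/6; ||v||^2 = 13; deficit = 1/6

Write each e_j = u_j / sqrt(<u_j, u_j>) where u_j is the displayed integer vector. Then <v, e_j> = <v, u_j> / sqrt(<u_j, u_j>), so |<v, e_j>|^2 = <v, u_j>^2 / <u_j, u_j>.
Coefficients: <v, e_1> = 1/sqrt(3), <v, e_2> = 10/sqrt(8).
Square and sum: Σ |<v, e_j>|^2 = 77/6.
Compute ||v||^2 = v·v = 13.
Deficit = 13 − 77/6 = 1/6 ≥ 0, confirming Bessel's inequality. (The deficit equals ||v − Σ <v,e_j> e_j||^2, the squared distance from v to span{e_j}.)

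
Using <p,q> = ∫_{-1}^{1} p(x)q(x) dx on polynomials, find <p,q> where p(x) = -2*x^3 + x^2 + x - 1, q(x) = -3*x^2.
<p,q> = 4/5

Expand the product: p(x)·q(x) = 6*x^5 - 3*x^4 - 3*x^3 + 3*x^2.
∫_{-1}^{1} of each monomial x^k gives [2/(k+1) if k even, 0 if k odd]. Integrating term-by-term (or equivalently evaluating the antiderivative F(x) = x^6 - 3*x^5/5 - 3*x^4/4 + x^3 at the endpoints):
  F(1) − F(−1) = 13/20 − (-3/20) = 4/5.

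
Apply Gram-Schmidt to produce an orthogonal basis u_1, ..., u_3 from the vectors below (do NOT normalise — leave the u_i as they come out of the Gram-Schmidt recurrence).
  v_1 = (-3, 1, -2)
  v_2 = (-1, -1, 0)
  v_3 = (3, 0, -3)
Orthogonal basis:
  u_1 = (-3, 1, -2)
  u_2 = (-4/7, -8/7, 2/7)
  u_3 = (3/2, -3/2, -3)

Apply the Gram-Schmidt recurrence
  u_1 = v_1
  u_i = v_i − Σ_{j<i} ((v_i · u_j) / (u_j · u_j)) · u_j.

Step by step this gives:
  u_1 = (-3, 1, -2)
  u_2 = (-4/7, -8/7, 2/7)
  u_3 = (3/2, -3/2, -3)

Orthogonality check:
  u_2 · u_1 = 0 (should be 0)
  u_3 · u_1 = 0 (should be 0)
  u_3 · u_2 = 0 (should be 0)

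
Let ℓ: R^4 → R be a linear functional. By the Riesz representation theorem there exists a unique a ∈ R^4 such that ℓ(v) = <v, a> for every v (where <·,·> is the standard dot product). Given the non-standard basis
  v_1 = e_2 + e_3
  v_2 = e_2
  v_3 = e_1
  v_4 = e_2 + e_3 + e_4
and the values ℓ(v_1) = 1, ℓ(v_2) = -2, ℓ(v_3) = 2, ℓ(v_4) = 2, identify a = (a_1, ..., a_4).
a = (2, -2, 3, 1)

Write a = (a_1, ..., a_4) in the standard basis. For each basis vector v_i, ℓ(v_i) = <v_i, a> is a linear equation in the a_j's. Collect the n equations into a matrix system V a = ℓ, where row i of V is v_i (expressed in the standard basis). Since V is invertible (lower-triangular with 1s on the diagonal, up to permutation), solve by back-substitution:
  V =
[[0, 1, 1, 0],
 [0, 1, 0, 0],
 [1, 0, 0, 0],
 [0, 1, 1, 1]]
  V a = (1, -2, 2, 2)
Solving gives a = (2, -2, 3, 1).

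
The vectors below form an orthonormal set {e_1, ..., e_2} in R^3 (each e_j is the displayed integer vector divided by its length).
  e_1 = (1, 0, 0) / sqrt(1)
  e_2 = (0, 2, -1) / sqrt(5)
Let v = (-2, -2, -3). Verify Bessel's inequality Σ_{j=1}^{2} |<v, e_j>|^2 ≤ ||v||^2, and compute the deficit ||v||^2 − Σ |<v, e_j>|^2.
Σ |<v, e_j>|^2 = 21/5; ||v||^2 = 17; deficit = 64/5

Write each e_j = u_j / sqrt(<u_j, u_j>) where u_j is the displayed integer vector. Then <v, e_j> = <v, u_j> / sqrt(<u_j, u_j>), so |<v, e_j>|^2 = <v, u_j>^2 / <u_j, u_j>.
Coefficients: <v, e_1> = -2/sqrt(1), <v, e_2> = -1/sqrt(5).
Square and sum: Σ |<v, e_j>|^2 = 21/5.
Compute ||v||^2 = v·v = 17.
Deficit = 17 − 21/5 = 64/5 ≥ 0, confirming Bessel's inequality. (The deficit equals ||v − Σ <v,e_j> e_j||^2, the squared distance from v to span{e_j}.)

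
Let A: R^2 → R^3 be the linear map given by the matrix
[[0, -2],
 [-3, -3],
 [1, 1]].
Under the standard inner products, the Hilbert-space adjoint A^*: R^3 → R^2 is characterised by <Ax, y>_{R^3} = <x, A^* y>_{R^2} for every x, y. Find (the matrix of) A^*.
A^* = A^T =
[[0, -3, 1],
 [-2, -3, 1]]

For real matrices with standard dot products, the defining identity <Ax, y> = <x, A^* y> gives (Ax)^T y = x^T (A^*) y, i.e. x^T A^T y = x^T (A^*) y. Since this holds for all x, y, we must have A^* = A^T. Therefore
A^* =
[[0, -3, 1],
 [-2, -3, 1]].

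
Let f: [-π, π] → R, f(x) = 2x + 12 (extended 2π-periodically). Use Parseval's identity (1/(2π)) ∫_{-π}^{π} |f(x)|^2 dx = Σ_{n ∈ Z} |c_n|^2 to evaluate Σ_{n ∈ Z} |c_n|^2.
Σ |c_n|^2 = 4π^2/3 + 144

Expand and integrate term by term over [-π, π]:
  ∫ (2x)^2 dx = 4·(2π^3/3); ∫ 2·2·(12)·x dx = 0 (odd integrand); ∫ 12^2 dx = 144·2π.
So (1/(2π)) ∫_{-π}^{π} (2x + 12)^2 dx = 4π^2/3 + 144 = 4π^2/3 + 144.
Parseval ⇒ Σ |c_n|^2 = 4π^2/3 + 144.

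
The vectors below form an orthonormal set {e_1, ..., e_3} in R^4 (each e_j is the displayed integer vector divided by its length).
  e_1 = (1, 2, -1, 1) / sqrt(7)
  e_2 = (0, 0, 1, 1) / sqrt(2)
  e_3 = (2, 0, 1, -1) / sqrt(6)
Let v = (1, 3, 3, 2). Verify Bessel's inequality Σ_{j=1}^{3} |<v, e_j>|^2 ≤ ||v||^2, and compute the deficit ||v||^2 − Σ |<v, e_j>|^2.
Σ |<v, e_j>|^2 = 134/7; ||v||^2 = 23; deficit = 27/7

Write each e_j = u_j / sqrt(<u_j, u_j>) where u_j is the displayed integer vector. Then <v, e_j> = <v, u_j> / sqrt(<u_j, u_j>), so |<v, e_j>|^2 = <v, u_j>^2 / <u_j, u_j>.
Coefficients: <v, e_1> = 6/sqrt(7), <v, e_2> = 5/sqrt(2), <v, e_3> = 3/sqrt(6).
Square and sum: Σ |<v, e_j>|^2 = 134/7.
Compute ||v||^2 = v·v = 23.
Deficit = 23 − 134/7 = 27/7 ≥ 0, confirming Bessel's inequality. (The deficit equals ||v − Σ <v,e_j> e_j||^2, the squared distance from v to span{e_j}.)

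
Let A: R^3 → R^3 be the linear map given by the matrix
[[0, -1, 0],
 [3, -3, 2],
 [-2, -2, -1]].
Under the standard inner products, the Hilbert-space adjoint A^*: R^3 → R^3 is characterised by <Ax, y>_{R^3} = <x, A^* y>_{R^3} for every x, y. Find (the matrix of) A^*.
A^* = A^T =
[[0, 3, -2],
 [-1, -3, -2],
 [0, 2, -1]]

For real matrices with standard dot products, the defining identity <Ax, y> = <x, A^* y> gives (Ax)^T y = x^T (A^*) y, i.e. x^T A^T y = x^T (A^*) y. Since this holds for all x, y, we must have A^* = A^T. Therefore
A^* =
[[0, 3, -2],
 [-1, -3, -2],
 [0, 2, -1]].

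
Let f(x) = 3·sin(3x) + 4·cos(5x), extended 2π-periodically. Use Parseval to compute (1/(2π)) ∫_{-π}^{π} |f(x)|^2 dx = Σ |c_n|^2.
Σ |c_n|^2 = 25/2

Expand |f|^2 and use orthogonality of {sin(nx), cos(mx)} on [-π, π]:
  ∫_{-π}^{π} sin(nx)^2 dx = π, ∫ cos(mx)^2 dx = π, and cross terms integrate to 0.
So ∫_{-π}^{π} f(x)^2 dx = 3^2 · π + 4^2 · π = (9 + 16)π.
Divide by 2π: (9 + 16)/2 = 25/2.
By Parseval, this equals Σ |c_n|^2.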